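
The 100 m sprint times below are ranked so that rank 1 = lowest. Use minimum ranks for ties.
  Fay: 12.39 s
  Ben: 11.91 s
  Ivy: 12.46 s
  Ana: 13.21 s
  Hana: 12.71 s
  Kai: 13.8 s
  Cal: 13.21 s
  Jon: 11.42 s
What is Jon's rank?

1

Sorted (ascending): 11.42, 11.91, 12.39, 12.46, 12.71, 13.21, 13.21, 13.8
The 2 values of 13.21 occupy positions 6–7 → each gets rank 6.
Jon has value 11.42 s → rank 1.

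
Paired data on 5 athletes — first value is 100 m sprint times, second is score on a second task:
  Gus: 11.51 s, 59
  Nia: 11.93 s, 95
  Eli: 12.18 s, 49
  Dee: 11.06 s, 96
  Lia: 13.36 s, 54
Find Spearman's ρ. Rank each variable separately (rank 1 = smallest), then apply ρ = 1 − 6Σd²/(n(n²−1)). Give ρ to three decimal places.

-0.800

Ranks of variable 1: 2, 3, 4, 1, 5
Ranks of variable 2: 3, 4, 1, 5, 2
d = r₁ − r₂: -1, -1, 3, -4, 3
d²: 1, 1, 9, 16, 9; Σd² = 36
ρ = 1 − 6·36/(5·24) = 1 − 216/120 = -0.800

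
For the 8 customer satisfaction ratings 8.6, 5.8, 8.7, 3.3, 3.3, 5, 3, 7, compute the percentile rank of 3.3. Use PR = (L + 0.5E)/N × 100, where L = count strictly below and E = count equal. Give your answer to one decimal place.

25.0

N = 8.
Strictly below 3.3: 1. Equal to 3.3: 2.
PR = (1 + 0.5·2)/8 × 100 = 25.0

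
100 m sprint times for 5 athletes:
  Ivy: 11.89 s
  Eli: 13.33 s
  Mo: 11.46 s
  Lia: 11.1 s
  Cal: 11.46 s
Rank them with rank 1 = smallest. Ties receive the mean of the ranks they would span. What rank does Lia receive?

1

Sorted (ascending): 11.1, 11.46, 11.46, 11.89, 13.33
The 2 values of 11.46 occupy positions 2–3 → average rank (2+3)/2 = 2.5.
Lia has value 11.1 s → rank 1.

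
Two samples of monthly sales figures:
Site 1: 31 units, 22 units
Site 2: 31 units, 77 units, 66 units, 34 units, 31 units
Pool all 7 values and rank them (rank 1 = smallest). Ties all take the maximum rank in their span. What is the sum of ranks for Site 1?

Sorted (ascending): 22, 31, 31, 31, 34, 66, 77
The 3 values of 31 occupy positions 2–4 → each gets rank 4.
Site 1 values → pooled ranks: 31→4, 22→1
Rank sum = 4 + 1 = 5

5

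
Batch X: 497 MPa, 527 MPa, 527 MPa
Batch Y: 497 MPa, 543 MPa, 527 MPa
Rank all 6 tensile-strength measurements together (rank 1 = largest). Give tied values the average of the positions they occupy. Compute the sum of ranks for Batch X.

11.5

Sorted (descending): 543, 527, 527, 527, 497, 497
The 3 values of 527 occupy positions 2–4 → average rank 3.
The 2 values of 497 occupy positions 5–6 → average rank (5+6)/2 = 5.5.
Batch X values → pooled ranks: 497→5.5, 527→3, 527→3
Rank sum = 5.5 + 3 + 3 = 11.5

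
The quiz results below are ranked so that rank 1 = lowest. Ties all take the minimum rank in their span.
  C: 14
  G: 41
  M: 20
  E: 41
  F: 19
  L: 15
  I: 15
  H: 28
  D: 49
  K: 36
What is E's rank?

8

Sorted (ascending): 14, 15, 15, 19, 20, 28, 36, 41, 41, 49
The 2 values of 15 occupy positions 2–3 → each gets rank 2.
The 2 values of 41 occupy positions 8–9 → each gets rank 8.
E has value 41 → rank 8.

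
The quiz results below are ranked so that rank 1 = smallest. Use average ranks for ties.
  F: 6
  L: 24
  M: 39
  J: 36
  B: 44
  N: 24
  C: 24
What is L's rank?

3

Sorted (ascending): 6, 24, 24, 24, 36, 39, 44
The 3 values of 24 occupy positions 2–4 → average rank 3.
L has value 24 → rank 3.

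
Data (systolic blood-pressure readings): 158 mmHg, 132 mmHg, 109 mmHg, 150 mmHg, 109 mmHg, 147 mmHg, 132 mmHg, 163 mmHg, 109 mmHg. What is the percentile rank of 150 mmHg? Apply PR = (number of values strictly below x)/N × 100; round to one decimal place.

66.7

N = 9.
Strictly below 150: 6. Equal to 150: 1.
PR = 6/9 × 100 = 66.7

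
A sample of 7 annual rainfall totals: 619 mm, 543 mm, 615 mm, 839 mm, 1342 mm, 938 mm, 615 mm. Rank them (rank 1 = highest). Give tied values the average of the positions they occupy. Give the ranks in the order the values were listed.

Sorted (descending): 1342, 938, 839, 619, 615, 615, 543
The 2 values of 615 occupy positions 5–6 → average rank (5+6)/2 = 5.5.

4, 7, 5.5, 3, 1, 2, 5.5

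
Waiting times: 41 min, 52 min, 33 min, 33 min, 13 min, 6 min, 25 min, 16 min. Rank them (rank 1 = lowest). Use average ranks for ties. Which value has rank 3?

16

Sorted (ascending): 6, 13, 16, 25, 33, 33, 41, 52
The 2 values of 33 occupy positions 5–6 → average rank (5+6)/2 = 5.5.
Rank 3 → value 16.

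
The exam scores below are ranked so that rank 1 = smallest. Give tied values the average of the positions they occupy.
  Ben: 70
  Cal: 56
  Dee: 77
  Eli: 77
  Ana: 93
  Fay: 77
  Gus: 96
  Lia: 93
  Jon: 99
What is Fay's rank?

4

Sorted (ascending): 56, 70, 77, 77, 77, 93, 93, 96, 99
The 3 values of 77 occupy positions 3–5 → average rank 4.
The 2 values of 93 occupy positions 6–7 → average rank (6+7)/2 = 6.5.
Fay has value 77 → rank 4.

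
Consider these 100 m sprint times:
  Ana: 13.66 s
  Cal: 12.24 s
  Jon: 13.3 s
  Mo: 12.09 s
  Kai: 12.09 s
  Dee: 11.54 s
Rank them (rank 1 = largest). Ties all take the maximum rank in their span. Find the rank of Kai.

Sorted (descending): 13.66, 13.3, 12.24, 12.09, 12.09, 11.54
The 2 values of 12.09 occupy positions 4–5 → each gets rank 5.
Kai has value 12.09 s → rank 5.

5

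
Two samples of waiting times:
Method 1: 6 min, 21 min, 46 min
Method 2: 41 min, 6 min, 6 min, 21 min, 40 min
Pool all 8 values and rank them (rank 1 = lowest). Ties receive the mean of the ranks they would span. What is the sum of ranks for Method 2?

Sorted (ascending): 6, 6, 6, 21, 21, 40, 41, 46
The 3 values of 6 occupy positions 1–3 → average rank 2.
The 2 values of 21 occupy positions 4–5 → average rank (4+5)/2 = 4.5.
Method 2 values → pooled ranks: 41→7, 6→2, 6→2, 21→4.5, 40→6
Rank sum = 7 + 2 + 2 + 4.5 + 6 = 21.5

21.5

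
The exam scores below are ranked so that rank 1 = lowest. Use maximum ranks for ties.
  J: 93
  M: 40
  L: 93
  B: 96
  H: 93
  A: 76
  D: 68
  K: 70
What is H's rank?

Sorted (ascending): 40, 68, 70, 76, 93, 93, 93, 96
The 3 values of 93 occupy positions 5–7 → each gets rank 7.
H has value 93 → rank 7.

7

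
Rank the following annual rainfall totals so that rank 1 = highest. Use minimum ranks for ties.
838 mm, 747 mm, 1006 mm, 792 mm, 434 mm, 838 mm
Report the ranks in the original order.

Sorted (descending): 1006, 838, 838, 792, 747, 434
The 2 values of 838 occupy positions 2–3 → each gets rank 2.

2, 5, 1, 4, 6, 2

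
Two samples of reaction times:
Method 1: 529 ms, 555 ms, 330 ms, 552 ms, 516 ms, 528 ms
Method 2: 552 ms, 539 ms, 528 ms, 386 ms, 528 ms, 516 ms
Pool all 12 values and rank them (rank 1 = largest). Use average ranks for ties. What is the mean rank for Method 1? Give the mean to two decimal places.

Sorted (descending): 555, 552, 552, 539, 529, 528, 528, 528, 516, 516, 386, 330
The 2 values of 552 occupy positions 2–3 → average rank (2+3)/2 = 2.5.
The 3 values of 528 occupy positions 6–8 → average rank 7.
The 2 values of 516 occupy positions 9–10 → average rank (9+10)/2 = 9.5.
Method 1 values → pooled ranks: 529→5, 555→1, 330→12, 552→2.5, 516→9.5, 528→7
Mean rank = (5 + 1 + 12 + 2.5 + 9.5 + 7) / 6 = 6.17

6.17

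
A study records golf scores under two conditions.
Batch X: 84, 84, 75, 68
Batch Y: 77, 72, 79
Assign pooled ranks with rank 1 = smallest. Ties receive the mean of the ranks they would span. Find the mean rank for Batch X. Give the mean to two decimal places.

Sorted (ascending): 68, 72, 75, 77, 79, 84, 84
The 2 values of 84 occupy positions 6–7 → average rank (6+7)/2 = 6.5.
Batch X values → pooled ranks: 84→6.5, 84→6.5, 75→3, 68→1
Mean rank = (6.5 + 6.5 + 3 + 1) / 4 = 4.25

4.25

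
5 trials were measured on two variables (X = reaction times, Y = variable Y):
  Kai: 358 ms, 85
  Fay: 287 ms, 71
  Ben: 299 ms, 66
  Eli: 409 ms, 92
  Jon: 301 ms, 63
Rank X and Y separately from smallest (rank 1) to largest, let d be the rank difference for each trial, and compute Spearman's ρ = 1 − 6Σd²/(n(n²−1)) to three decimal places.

0.600

Ranks of variable 1: 4, 1, 2, 5, 3
Ranks of variable 2: 4, 3, 2, 5, 1
d = r₁ − r₂: 0, -2, 0, 0, 2
d²: 0, 4, 0, 0, 4; Σd² = 8
ρ = 1 − 6·8/(5·24) = 1 − 48/120 = 0.600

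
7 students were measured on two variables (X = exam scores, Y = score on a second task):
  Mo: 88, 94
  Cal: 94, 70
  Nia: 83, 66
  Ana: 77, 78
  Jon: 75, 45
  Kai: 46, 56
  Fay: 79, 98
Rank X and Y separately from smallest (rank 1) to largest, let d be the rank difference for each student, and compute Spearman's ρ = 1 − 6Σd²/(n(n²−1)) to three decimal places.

Ranks of variable 1: 6, 7, 5, 3, 2, 1, 4
Ranks of variable 2: 6, 4, 3, 5, 1, 2, 7
d = r₁ − r₂: 0, 3, 2, -2, 1, -1, -3
d²: 0, 9, 4, 4, 1, 1, 9; Σd² = 28
ρ = 1 − 6·28/(7·48) = 1 − 168/336 = 0.500

0.500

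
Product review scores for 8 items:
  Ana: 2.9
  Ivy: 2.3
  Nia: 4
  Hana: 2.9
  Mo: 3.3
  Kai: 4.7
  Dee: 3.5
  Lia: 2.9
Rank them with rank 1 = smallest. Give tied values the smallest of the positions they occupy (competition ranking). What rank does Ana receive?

2

Sorted (ascending): 2.3, 2.9, 2.9, 2.9, 3.3, 3.5, 4, 4.7
The 3 values of 2.9 occupy positions 2–4 → each gets rank 2.
Ana has value 2.9 → rank 2.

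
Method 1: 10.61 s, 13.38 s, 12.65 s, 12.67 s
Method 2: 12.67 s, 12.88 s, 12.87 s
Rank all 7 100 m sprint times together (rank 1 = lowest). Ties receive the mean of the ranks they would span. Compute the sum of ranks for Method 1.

13.5

Sorted (ascending): 10.61, 12.65, 12.67, 12.67, 12.87, 12.88, 13.38
The 2 values of 12.67 occupy positions 3–4 → average rank (3+4)/2 = 3.5.
Method 1 values → pooled ranks: 10.61→1, 13.38→7, 12.65→2, 12.67→3.5
Rank sum = 1 + 7 + 2 + 3.5 = 13.5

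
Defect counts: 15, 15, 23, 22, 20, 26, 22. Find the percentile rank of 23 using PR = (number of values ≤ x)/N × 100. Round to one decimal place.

N = 7.
Strictly below 23: 5. Equal to 23: 1.
PR = 6/7 × 100 = 85.7

85.7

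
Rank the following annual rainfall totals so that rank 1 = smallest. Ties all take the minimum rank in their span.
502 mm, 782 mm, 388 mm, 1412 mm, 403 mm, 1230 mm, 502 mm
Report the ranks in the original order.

3, 5, 1, 7, 2, 6, 3

Sorted (ascending): 388, 403, 502, 502, 782, 1230, 1412
The 2 values of 502 occupy positions 3–4 → each gets rank 3.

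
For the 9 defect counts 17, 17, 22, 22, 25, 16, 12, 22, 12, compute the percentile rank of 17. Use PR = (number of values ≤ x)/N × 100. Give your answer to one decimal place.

N = 9.
Strictly below 17: 3. Equal to 17: 2.
PR = 5/9 × 100 = 55.6

55.6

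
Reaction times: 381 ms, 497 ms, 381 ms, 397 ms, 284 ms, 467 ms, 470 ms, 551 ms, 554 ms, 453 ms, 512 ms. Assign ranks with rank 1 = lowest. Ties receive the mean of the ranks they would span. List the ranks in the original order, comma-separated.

2.5, 8, 2.5, 4, 1, 6, 7, 10, 11, 5, 9

Sorted (ascending): 284, 381, 381, 397, 453, 467, 470, 497, 512, 551, 554
The 2 values of 381 occupy positions 2–3 → average rank (2+3)/2 = 2.5.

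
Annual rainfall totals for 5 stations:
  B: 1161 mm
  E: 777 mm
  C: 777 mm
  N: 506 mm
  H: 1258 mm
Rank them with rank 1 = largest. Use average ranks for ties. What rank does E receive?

3.5

Sorted (descending): 1258, 1161, 777, 777, 506
The 2 values of 777 occupy positions 3–4 → average rank (3+4)/2 = 3.5.
E has value 777 mm → rank 3.5.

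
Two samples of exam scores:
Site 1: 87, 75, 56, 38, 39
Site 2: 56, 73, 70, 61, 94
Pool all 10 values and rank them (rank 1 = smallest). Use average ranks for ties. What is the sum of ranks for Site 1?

23.5

Sorted (ascending): 38, 39, 56, 56, 61, 70, 73, 75, 87, 94
The 2 values of 56 occupy positions 3–4 → average rank (3+4)/2 = 3.5.
Site 1 values → pooled ranks: 87→9, 75→8, 56→3.5, 38→1, 39→2
Rank sum = 9 + 8 + 3.5 + 1 + 2 = 23.5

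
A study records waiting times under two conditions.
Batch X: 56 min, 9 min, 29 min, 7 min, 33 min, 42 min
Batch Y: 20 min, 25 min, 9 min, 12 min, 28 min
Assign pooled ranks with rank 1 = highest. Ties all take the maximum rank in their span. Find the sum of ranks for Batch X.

Sorted (descending): 56, 42, 33, 29, 28, 25, 20, 12, 9, 9, 7
The 2 values of 9 occupy positions 9–10 → each gets rank 10.
Batch X values → pooled ranks: 56→1, 9→10, 29→4, 7→11, 33→3, 42→2
Rank sum = 1 + 10 + 4 + 11 + 3 + 2 = 31

31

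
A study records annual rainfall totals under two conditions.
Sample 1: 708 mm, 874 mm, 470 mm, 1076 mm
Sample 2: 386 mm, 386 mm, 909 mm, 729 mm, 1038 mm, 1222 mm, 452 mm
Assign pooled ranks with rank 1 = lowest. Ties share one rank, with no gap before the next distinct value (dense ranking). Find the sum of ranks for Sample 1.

22

Sorted (ascending): 386, 386, 452, 470, 708, 729, 874, 909, 1038, 1076, 1222
The 2 values of 386 share dense rank 1.
Remaining distinct values take the next consecutive integers.
Sample 1 values → pooled ranks: 708→4, 874→6, 470→3, 1076→9
Rank sum = 4 + 6 + 3 + 9 = 22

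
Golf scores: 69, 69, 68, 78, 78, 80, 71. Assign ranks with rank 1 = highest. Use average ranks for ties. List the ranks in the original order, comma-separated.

Sorted (descending): 80, 78, 78, 71, 69, 69, 68
The 2 values of 78 occupy positions 2–3 → average rank (2+3)/2 = 2.5.
The 2 values of 69 occupy positions 5–6 → average rank (5+6)/2 = 5.5.

5.5, 5.5, 7, 2.5, 2.5, 1, 4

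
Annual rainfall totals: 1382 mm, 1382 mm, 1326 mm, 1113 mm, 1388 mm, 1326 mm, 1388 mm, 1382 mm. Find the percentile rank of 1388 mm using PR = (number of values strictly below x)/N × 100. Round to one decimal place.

N = 8.
Strictly below 1388: 6. Equal to 1388: 2.
PR = 6/8 × 100 = 75.0

75.0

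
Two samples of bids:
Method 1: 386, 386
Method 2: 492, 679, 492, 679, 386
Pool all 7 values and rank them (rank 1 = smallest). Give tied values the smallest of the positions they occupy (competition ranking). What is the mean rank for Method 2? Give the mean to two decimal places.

4.20

Sorted (ascending): 386, 386, 386, 492, 492, 679, 679
The 3 values of 386 occupy positions 1–3 → each gets rank 1.
The 2 values of 492 occupy positions 4–5 → each gets rank 4.
The 2 values of 679 occupy positions 6–7 → each gets rank 6.
Method 2 values → pooled ranks: 492→4, 679→6, 492→4, 679→6, 386→1
Mean rank = (4 + 6 + 4 + 6 + 1) / 5 = 4.20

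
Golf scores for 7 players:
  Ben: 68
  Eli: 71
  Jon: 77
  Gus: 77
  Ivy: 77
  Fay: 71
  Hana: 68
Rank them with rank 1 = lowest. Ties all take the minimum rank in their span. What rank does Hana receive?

1

Sorted (ascending): 68, 68, 71, 71, 77, 77, 77
The 2 values of 68 occupy positions 1–2 → each gets rank 1.
The 2 values of 71 occupy positions 3–4 → each gets rank 3.
The 3 values of 77 occupy positions 5–7 → each gets rank 5.
Hana has value 68 → rank 1.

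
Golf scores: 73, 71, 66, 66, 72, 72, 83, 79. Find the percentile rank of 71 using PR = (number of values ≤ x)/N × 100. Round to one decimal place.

37.5

N = 8.
Strictly below 71: 2. Equal to 71: 1.
PR = 3/8 × 100 = 37.5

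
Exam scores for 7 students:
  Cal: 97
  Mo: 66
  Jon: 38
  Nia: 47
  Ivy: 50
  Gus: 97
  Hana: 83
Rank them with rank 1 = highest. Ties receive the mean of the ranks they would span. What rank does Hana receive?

Sorted (descending): 97, 97, 83, 66, 50, 47, 38
The 2 values of 97 occupy positions 1–2 → average rank (1+2)/2 = 1.5.
Hana has value 83 → rank 3.

3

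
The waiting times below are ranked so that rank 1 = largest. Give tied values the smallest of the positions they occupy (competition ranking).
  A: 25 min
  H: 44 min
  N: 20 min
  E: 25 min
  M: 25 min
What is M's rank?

Sorted (descending): 44, 25, 25, 25, 20
The 3 values of 25 occupy positions 2–4 → each gets rank 2.
M has value 25 min → rank 2.

2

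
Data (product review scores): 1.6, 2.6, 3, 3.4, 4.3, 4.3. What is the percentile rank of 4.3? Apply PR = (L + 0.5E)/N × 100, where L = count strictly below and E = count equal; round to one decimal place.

83.3

N = 6.
Strictly below 4.3: 4. Equal to 4.3: 2.
PR = (4 + 0.5·2)/6 × 100 = 83.3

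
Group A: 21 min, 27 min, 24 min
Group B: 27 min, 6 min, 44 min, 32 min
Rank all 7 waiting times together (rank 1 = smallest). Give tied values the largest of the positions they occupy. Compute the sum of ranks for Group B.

19

Sorted (ascending): 6, 21, 24, 27, 27, 32, 44
The 2 values of 27 occupy positions 4–5 → each gets rank 5.
Group B values → pooled ranks: 27→5, 6→1, 44→7, 32→6
Rank sum = 5 + 1 + 7 + 6 = 19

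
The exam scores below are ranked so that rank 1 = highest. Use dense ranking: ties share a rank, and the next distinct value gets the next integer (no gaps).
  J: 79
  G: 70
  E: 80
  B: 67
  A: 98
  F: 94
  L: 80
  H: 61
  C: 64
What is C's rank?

Sorted (descending): 98, 94, 80, 80, 79, 70, 67, 64, 61
The 2 values of 80 share dense rank 3.
Remaining distinct values take the next consecutive integers.
C has value 64 → rank 7.

7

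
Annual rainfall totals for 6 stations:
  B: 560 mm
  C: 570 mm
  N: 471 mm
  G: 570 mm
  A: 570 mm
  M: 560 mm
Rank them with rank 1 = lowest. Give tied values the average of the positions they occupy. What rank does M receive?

2.5

Sorted (ascending): 471, 560, 560, 570, 570, 570
The 2 values of 560 occupy positions 2–3 → average rank (2+3)/2 = 2.5.
The 3 values of 570 occupy positions 4–6 → average rank 5.
M has value 560 mm → rank 2.5.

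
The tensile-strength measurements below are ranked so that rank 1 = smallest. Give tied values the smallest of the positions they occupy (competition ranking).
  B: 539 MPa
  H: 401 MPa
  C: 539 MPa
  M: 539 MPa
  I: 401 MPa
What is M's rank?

3

Sorted (ascending): 401, 401, 539, 539, 539
The 2 values of 401 occupy positions 1–2 → each gets rank 1.
The 3 values of 539 occupy positions 3–5 → each gets rank 3.
M has value 539 MPa → rank 3.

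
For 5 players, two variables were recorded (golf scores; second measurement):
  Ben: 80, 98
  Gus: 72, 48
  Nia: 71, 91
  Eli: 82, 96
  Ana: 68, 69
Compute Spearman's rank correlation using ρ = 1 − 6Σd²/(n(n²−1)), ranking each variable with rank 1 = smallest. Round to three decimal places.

Ranks of variable 1: 4, 3, 2, 5, 1
Ranks of variable 2: 5, 1, 3, 4, 2
d = r₁ − r₂: -1, 2, -1, 1, -1
d²: 1, 4, 1, 1, 1; Σd² = 8
ρ = 1 − 6·8/(5·24) = 1 − 48/120 = 0.600

0.600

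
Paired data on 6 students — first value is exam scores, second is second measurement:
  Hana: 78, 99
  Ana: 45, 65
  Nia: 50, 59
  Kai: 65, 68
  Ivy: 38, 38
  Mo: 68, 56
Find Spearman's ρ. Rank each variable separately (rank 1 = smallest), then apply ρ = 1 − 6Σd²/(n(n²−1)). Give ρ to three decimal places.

Ranks of variable 1: 6, 2, 3, 4, 1, 5
Ranks of variable 2: 6, 4, 3, 5, 1, 2
d = r₁ − r₂: 0, -2, 0, -1, 0, 3
d²: 0, 4, 0, 1, 0, 9; Σd² = 14
ρ = 1 − 6·14/(6·35) = 1 − 84/210 = 0.600

0.600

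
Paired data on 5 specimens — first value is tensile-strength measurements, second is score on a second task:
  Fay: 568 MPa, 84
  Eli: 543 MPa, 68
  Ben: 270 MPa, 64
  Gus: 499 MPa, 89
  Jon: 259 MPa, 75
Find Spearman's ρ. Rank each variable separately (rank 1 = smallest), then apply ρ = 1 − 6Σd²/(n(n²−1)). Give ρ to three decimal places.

0.300

Ranks of variable 1: 5, 4, 2, 3, 1
Ranks of variable 2: 4, 2, 1, 5, 3
d = r₁ − r₂: 1, 2, 1, -2, -2
d²: 1, 4, 1, 4, 4; Σd² = 14
ρ = 1 − 6·14/(5·24) = 1 − 84/120 = 0.300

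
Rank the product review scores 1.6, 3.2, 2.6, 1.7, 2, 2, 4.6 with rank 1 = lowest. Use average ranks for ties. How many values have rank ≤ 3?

Sorted (ascending): 1.6, 1.7, 2, 2, 2.6, 3.2, 4.6
The 2 values of 2 occupy positions 3–4 → average rank (3+4)/2 = 3.5.
Ranks ≤ 3: {1, 2} → 2 values.

2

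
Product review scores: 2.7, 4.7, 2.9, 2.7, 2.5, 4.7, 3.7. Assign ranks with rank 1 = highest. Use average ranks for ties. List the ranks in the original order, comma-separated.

5.5, 1.5, 4, 5.5, 7, 1.5, 3

Sorted (descending): 4.7, 4.7, 3.7, 2.9, 2.7, 2.7, 2.5
The 2 values of 4.7 occupy positions 1–2 → average rank (1+2)/2 = 1.5.
The 2 values of 2.7 occupy positions 5–6 → average rank (5+6)/2 = 5.5.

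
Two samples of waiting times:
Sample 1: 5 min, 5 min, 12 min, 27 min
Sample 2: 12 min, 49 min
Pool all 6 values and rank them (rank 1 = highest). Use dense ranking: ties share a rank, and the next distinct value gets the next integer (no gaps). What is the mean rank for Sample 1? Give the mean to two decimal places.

3.25

Sorted (descending): 49, 27, 12, 12, 5, 5
The 2 values of 12 share dense rank 3.
The 2 values of 5 share dense rank 4.
Remaining distinct values take the next consecutive integers.
Sample 1 values → pooled ranks: 5→4, 5→4, 12→3, 27→2
Mean rank = (4 + 4 + 3 + 2) / 4 = 3.25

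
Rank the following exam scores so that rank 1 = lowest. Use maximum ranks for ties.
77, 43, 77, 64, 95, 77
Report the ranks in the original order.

Sorted (ascending): 43, 64, 77, 77, 77, 95
The 3 values of 77 occupy positions 3–5 → each gets rank 5.

5, 1, 5, 2, 6, 5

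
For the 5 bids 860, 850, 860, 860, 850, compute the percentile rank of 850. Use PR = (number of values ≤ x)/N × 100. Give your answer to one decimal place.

40.0

N = 5.
Strictly below 850: 0. Equal to 850: 2.
PR = 2/5 × 100 = 40.0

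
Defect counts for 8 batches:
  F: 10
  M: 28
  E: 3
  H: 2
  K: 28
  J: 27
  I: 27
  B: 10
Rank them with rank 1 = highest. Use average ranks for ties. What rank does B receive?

Sorted (descending): 28, 28, 27, 27, 10, 10, 3, 2
The 2 values of 28 occupy positions 1–2 → average rank (1+2)/2 = 1.5.
The 2 values of 27 occupy positions 3–4 → average rank (3+4)/2 = 3.5.
The 2 values of 10 occupy positions 5–6 → average rank (5+6)/2 = 5.5.
B has value 10 → rank 5.5.

5.5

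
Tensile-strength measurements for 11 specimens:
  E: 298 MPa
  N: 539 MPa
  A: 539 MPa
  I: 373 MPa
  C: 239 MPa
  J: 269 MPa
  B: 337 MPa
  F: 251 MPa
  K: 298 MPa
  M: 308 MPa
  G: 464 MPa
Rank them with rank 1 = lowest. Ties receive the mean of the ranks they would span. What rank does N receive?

10.5

Sorted (ascending): 239, 251, 269, 298, 298, 308, 337, 373, 464, 539, 539
The 2 values of 298 occupy positions 4–5 → average rank (4+5)/2 = 4.5.
The 2 values of 539 occupy positions 10–11 → average rank (10+11)/2 = 10.5.
N has value 539 MPa → rank 10.5.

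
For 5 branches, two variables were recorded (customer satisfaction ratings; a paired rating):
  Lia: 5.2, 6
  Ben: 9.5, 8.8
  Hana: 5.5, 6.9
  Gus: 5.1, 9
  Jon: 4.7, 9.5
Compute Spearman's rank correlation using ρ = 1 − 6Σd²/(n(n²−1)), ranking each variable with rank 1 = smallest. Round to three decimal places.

Ranks of variable 1: 3, 5, 4, 2, 1
Ranks of variable 2: 1, 3, 2, 4, 5
d = r₁ − r₂: 2, 2, 2, -2, -4
d²: 4, 4, 4, 4, 16; Σd² = 32
ρ = 1 − 6·32/(5·24) = 1 − 192/120 = -0.600

-0.600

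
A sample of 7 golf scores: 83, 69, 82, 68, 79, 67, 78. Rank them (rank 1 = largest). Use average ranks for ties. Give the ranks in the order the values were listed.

1, 5, 2, 6, 3, 7, 4

Sorted (descending): 83, 82, 79, 78, 69, 68, 67
No ties — each value takes its position as its rank.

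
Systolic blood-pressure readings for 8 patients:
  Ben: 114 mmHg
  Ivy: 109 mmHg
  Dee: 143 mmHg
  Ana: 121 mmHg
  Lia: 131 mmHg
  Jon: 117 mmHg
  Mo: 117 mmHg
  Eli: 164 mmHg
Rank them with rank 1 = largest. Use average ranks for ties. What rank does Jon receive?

5.5

Sorted (descending): 164, 143, 131, 121, 117, 117, 114, 109
The 2 values of 117 occupy positions 5–6 → average rank (5+6)/2 = 5.5.
Jon has value 117 mmHg → rank 5.5.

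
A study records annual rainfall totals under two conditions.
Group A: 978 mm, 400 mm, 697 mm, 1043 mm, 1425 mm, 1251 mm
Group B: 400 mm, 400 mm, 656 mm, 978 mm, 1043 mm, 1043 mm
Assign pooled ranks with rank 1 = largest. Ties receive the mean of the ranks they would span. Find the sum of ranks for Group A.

32.5

Sorted (descending): 1425, 1251, 1043, 1043, 1043, 978, 978, 697, 656, 400, 400, 400
The 3 values of 1043 occupy positions 3–5 → average rank 4.
The 2 values of 978 occupy positions 6–7 → average rank (6+7)/2 = 6.5.
The 3 values of 400 occupy positions 10–12 → average rank 11.
Group A values → pooled ranks: 978→6.5, 400→11, 697→8, 1043→4, 1425→1, 1251→2
Rank sum = 6.5 + 11 + 8 + 4 + 1 + 2 = 32.5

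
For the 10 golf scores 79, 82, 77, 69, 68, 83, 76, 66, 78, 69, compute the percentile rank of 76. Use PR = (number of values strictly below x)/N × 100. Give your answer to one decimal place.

40.0

N = 10.
Strictly below 76: 4. Equal to 76: 1.
PR = 4/10 × 100 = 40.0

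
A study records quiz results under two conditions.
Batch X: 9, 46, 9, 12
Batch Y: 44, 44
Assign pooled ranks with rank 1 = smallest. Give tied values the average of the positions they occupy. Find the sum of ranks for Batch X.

Sorted (ascending): 9, 9, 12, 44, 44, 46
The 2 values of 9 occupy positions 1–2 → average rank (1+2)/2 = 1.5.
The 2 values of 44 occupy positions 4–5 → average rank (4+5)/2 = 4.5.
Batch X values → pooled ranks: 9→1.5, 46→6, 9→1.5, 12→3
Rank sum = 1.5 + 6 + 1.5 + 3 = 12

12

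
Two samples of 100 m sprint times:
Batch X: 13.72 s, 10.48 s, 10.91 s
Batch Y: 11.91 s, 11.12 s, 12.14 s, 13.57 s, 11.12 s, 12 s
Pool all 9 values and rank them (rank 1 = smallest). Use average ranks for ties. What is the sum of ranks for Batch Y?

33

Sorted (ascending): 10.48, 10.91, 11.12, 11.12, 11.91, 12, 12.14, 13.57, 13.72
The 2 values of 11.12 occupy positions 3–4 → average rank (3+4)/2 = 3.5.
Batch Y values → pooled ranks: 11.91→5, 11.12→3.5, 12.14→7, 13.57→8, 11.12→3.5, 12→6
Rank sum = 5 + 3.5 + 7 + 8 + 3.5 + 6 = 33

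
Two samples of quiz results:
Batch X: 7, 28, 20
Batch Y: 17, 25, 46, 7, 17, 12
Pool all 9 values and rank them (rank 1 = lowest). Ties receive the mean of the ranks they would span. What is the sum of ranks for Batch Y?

29.5

Sorted (ascending): 7, 7, 12, 17, 17, 20, 25, 28, 46
The 2 values of 7 occupy positions 1–2 → average rank (1+2)/2 = 1.5.
The 2 values of 17 occupy positions 4–5 → average rank (4+5)/2 = 4.5.
Batch Y values → pooled ranks: 17→4.5, 25→7, 46→9, 7→1.5, 17→4.5, 12→3
Rank sum = 4.5 + 7 + 9 + 1.5 + 4.5 + 3 = 29.5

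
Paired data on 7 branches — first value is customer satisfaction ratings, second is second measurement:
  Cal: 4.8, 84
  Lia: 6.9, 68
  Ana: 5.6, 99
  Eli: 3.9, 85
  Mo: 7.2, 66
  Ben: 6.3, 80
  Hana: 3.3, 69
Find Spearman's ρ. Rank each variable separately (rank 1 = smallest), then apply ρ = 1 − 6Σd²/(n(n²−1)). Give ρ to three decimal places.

-0.536

Ranks of variable 1: 3, 6, 4, 2, 7, 5, 1
Ranks of variable 2: 5, 2, 7, 6, 1, 4, 3
d = r₁ − r₂: -2, 4, -3, -4, 6, 1, -2
d²: 4, 16, 9, 16, 36, 1, 4; Σd² = 86
ρ = 1 − 6·86/(7·48) = 1 − 516/336 = -0.536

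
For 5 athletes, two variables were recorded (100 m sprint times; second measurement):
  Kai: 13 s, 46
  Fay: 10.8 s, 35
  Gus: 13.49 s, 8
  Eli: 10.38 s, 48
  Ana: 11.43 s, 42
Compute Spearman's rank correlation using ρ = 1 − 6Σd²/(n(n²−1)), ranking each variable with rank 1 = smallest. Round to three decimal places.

-0.600

Ranks of variable 1: 4, 2, 5, 1, 3
Ranks of variable 2: 4, 2, 1, 5, 3
d = r₁ − r₂: 0, 0, 4, -4, 0
d²: 0, 0, 16, 16, 0; Σd² = 32
ρ = 1 − 6·32/(5·24) = 1 − 192/120 = -0.600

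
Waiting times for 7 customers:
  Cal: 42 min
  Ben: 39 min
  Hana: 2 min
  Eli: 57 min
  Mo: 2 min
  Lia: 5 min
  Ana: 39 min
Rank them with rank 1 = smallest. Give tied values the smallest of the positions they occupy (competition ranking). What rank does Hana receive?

Sorted (ascending): 2, 2, 5, 39, 39, 42, 57
The 2 values of 2 occupy positions 1–2 → each gets rank 1.
The 2 values of 39 occupy positions 4–5 → each gets rank 4.
Hana has value 2 min → rank 1.

1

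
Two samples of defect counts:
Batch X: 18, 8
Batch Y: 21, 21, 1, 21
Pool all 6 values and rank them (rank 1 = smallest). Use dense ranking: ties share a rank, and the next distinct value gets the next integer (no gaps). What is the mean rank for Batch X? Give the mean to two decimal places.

2.50

Sorted (ascending): 1, 8, 18, 21, 21, 21
The 3 values of 21 share dense rank 4.
Remaining distinct values take the next consecutive integers.
Batch X values → pooled ranks: 18→3, 8→2
Mean rank = (3 + 2) / 2 = 2.50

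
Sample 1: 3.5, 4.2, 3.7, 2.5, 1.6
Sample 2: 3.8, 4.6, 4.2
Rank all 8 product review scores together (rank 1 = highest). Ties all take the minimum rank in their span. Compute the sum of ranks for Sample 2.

7

Sorted (descending): 4.6, 4.2, 4.2, 3.8, 3.7, 3.5, 2.5, 1.6
The 2 values of 4.2 occupy positions 2–3 → each gets rank 2.
Sample 2 values → pooled ranks: 3.8→4, 4.6→1, 4.2→2
Rank sum = 4 + 1 + 2 = 7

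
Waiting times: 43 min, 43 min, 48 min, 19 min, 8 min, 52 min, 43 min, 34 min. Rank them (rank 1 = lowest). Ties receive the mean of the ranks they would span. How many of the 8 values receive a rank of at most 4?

Sorted (ascending): 8, 19, 34, 43, 43, 43, 48, 52
The 3 values of 43 occupy positions 4–6 → average rank 5.
Ranks ≤ 4: {1, 2, 3} → 3 values.

3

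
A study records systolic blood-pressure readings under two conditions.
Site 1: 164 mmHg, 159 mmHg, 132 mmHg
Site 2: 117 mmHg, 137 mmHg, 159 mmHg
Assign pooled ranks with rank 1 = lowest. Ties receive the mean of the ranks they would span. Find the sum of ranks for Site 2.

Sorted (ascending): 117, 132, 137, 159, 159, 164
The 2 values of 159 occupy positions 4–5 → average rank (4+5)/2 = 4.5.
Site 2 values → pooled ranks: 117→1, 137→3, 159→4.5
Rank sum = 1 + 3 + 4.5 = 8.5

8.5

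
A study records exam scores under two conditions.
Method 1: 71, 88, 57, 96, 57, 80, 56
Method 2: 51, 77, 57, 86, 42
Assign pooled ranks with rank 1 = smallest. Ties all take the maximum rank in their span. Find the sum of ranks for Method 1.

Sorted (ascending): 42, 51, 56, 57, 57, 57, 71, 77, 80, 86, 88, 96
The 3 values of 57 occupy positions 4–6 → each gets rank 6.
Method 1 values → pooled ranks: 71→7, 88→11, 57→6, 96→12, 57→6, 80→9, 56→3
Rank sum = 7 + 11 + 6 + 12 + 6 + 9 + 3 = 54

54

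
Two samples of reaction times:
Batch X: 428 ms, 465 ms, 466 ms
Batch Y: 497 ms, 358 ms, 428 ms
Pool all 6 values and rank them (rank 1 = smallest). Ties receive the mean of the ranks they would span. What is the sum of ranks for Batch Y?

Sorted (ascending): 358, 428, 428, 465, 466, 497
The 2 values of 428 occupy positions 2–3 → average rank (2+3)/2 = 2.5.
Batch Y values → pooled ranks: 497→6, 358→1, 428→2.5
Rank sum = 6 + 1 + 2.5 = 9.5

9.5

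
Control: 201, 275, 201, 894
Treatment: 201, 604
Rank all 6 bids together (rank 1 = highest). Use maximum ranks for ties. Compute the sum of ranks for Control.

Sorted (descending): 894, 604, 275, 201, 201, 201
The 3 values of 201 occupy positions 4–6 → each gets rank 6.
Control values → pooled ranks: 201→6, 275→3, 201→6, 894→1
Rank sum = 6 + 3 + 6 + 1 = 16

16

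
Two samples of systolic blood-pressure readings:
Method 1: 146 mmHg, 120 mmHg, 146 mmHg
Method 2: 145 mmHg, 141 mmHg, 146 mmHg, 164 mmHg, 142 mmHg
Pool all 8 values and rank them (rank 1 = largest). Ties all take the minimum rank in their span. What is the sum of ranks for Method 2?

Sorted (descending): 164, 146, 146, 146, 145, 142, 141, 120
The 3 values of 146 occupy positions 2–4 → each gets rank 2.
Method 2 values → pooled ranks: 145→5, 141→7, 146→2, 164→1, 142→6
Rank sum = 5 + 7 + 2 + 1 + 6 = 21

21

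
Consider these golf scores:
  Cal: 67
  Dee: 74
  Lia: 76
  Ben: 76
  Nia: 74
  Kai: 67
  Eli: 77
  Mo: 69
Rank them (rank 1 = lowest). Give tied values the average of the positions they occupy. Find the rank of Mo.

Sorted (ascending): 67, 67, 69, 74, 74, 76, 76, 77
The 2 values of 67 occupy positions 1–2 → average rank (1+2)/2 = 1.5.
The 2 values of 74 occupy positions 4–5 → average rank (4+5)/2 = 4.5.
The 2 values of 76 occupy positions 6–7 → average rank (6+7)/2 = 6.5.
Mo has value 69 → rank 3.

3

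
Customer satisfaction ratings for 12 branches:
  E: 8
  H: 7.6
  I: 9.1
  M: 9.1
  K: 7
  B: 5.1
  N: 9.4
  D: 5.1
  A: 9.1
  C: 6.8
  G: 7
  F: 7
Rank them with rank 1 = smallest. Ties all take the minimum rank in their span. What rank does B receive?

Sorted (ascending): 5.1, 5.1, 6.8, 7, 7, 7, 7.6, 8, 9.1, 9.1, 9.1, 9.4
The 2 values of 5.1 occupy positions 1–2 → each gets rank 1.
The 3 values of 7 occupy positions 4–6 → each gets rank 4.
The 3 values of 9.1 occupy positions 9–11 → each gets rank 9.
B has value 5.1 → rank 1.

1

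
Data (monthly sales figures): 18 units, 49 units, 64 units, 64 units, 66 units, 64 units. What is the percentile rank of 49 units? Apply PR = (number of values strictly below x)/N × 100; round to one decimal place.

16.7

N = 6.
Strictly below 49: 1. Equal to 49: 1.
PR = 1/6 × 100 = 16.7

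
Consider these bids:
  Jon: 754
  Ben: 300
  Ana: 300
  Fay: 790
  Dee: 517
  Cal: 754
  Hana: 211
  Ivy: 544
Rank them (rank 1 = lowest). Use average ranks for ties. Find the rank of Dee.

4

Sorted (ascending): 211, 300, 300, 517, 544, 754, 754, 790
The 2 values of 300 occupy positions 2–3 → average rank (2+3)/2 = 2.5.
The 2 values of 754 occupy positions 6–7 → average rank (6+7)/2 = 6.5.
Dee has value 517 → rank 4.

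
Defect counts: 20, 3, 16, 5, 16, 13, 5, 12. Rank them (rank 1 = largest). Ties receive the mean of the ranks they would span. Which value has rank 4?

Sorted (descending): 20, 16, 16, 13, 12, 5, 5, 3
The 2 values of 16 occupy positions 2–3 → average rank (2+3)/2 = 2.5.
The 2 values of 5 occupy positions 6–7 → average rank (6+7)/2 = 6.5.
Rank 4 → value 13.

13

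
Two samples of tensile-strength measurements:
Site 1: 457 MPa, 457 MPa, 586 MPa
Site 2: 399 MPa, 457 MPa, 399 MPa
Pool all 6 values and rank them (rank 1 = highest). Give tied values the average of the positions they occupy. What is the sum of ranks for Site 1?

7

Sorted (descending): 586, 457, 457, 457, 399, 399
The 3 values of 457 occupy positions 2–4 → average rank 3.
The 2 values of 399 occupy positions 5–6 → average rank (5+6)/2 = 5.5.
Site 1 values → pooled ranks: 457→3, 457→3, 586→1
Rank sum = 3 + 3 + 1 = 7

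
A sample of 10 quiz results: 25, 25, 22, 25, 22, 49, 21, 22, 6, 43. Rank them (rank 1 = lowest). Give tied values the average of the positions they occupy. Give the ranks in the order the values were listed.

7, 7, 4, 7, 4, 10, 2, 4, 1, 9

Sorted (ascending): 6, 21, 22, 22, 22, 25, 25, 25, 43, 49
The 3 values of 22 occupy positions 3–5 → average rank 4.
The 3 values of 25 occupy positions 6–8 → average rank 7.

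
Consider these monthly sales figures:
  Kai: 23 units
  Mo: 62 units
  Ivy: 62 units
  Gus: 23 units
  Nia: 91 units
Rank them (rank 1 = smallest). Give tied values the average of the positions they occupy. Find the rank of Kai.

1.5

Sorted (ascending): 23, 23, 62, 62, 91
The 2 values of 23 occupy positions 1–2 → average rank (1+2)/2 = 1.5.
The 2 values of 62 occupy positions 3–4 → average rank (3+4)/2 = 3.5.
Kai has value 23 units → rank 1.5.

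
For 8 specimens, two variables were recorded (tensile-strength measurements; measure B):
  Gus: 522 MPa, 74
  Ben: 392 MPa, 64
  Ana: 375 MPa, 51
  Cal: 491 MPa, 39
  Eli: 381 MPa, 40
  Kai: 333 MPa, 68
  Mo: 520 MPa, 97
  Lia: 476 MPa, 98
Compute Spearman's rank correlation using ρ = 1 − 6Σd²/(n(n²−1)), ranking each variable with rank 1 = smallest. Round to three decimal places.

Ranks of variable 1: 8, 4, 2, 6, 3, 1, 7, 5
Ranks of variable 2: 6, 4, 3, 1, 2, 5, 7, 8
d = r₁ − r₂: 2, 0, -1, 5, 1, -4, 0, -3
d²: 4, 0, 1, 25, 1, 16, 0, 9; Σd² = 56
ρ = 1 − 6·56/(8·63) = 1 − 336/504 = 0.333

0.333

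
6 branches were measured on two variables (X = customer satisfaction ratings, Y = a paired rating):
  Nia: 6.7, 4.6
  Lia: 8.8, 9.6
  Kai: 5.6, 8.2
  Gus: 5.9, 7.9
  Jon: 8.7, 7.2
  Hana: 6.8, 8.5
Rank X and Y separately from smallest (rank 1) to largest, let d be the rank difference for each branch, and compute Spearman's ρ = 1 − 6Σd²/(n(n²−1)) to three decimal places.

0.314

Ranks of variable 1: 3, 6, 1, 2, 5, 4
Ranks of variable 2: 1, 6, 4, 3, 2, 5
d = r₁ − r₂: 2, 0, -3, -1, 3, -1
d²: 4, 0, 9, 1, 9, 1; Σd² = 24
ρ = 1 − 6·24/(6·35) = 1 − 144/210 = 0.314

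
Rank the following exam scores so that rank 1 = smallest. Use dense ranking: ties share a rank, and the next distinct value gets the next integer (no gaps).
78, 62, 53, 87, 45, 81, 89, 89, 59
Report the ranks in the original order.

Sorted (ascending): 45, 53, 59, 62, 78, 81, 87, 89, 89
The 2 values of 89 share dense rank 8.
Remaining distinct values take the next consecutive integers.

5, 4, 2, 7, 1, 6, 8, 8, 3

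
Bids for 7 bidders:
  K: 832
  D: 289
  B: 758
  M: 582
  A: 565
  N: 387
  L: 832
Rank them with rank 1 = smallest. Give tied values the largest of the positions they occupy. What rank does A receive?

Sorted (ascending): 289, 387, 565, 582, 758, 832, 832
The 2 values of 832 occupy positions 6–7 → each gets rank 7.
A has value 565 → rank 3.

3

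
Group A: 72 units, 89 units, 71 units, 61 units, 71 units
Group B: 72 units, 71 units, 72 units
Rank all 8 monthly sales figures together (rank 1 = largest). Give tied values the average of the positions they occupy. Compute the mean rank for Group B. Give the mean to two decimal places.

Sorted (descending): 89, 72, 72, 72, 71, 71, 71, 61
The 3 values of 72 occupy positions 2–4 → average rank 3.
The 3 values of 71 occupy positions 5–7 → average rank 6.
Group B values → pooled ranks: 72→3, 71→6, 72→3
Mean rank = (3 + 6 + 3) / 3 = 4.00

4.00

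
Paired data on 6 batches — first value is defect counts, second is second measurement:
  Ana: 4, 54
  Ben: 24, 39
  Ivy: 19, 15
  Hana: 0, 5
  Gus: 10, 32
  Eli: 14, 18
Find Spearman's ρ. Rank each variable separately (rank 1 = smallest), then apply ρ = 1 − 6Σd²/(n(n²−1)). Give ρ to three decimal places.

Ranks of variable 1: 2, 6, 5, 1, 3, 4
Ranks of variable 2: 6, 5, 2, 1, 4, 3
d = r₁ − r₂: -4, 1, 3, 0, -1, 1
d²: 16, 1, 9, 0, 1, 1; Σd² = 28
ρ = 1 − 6·28/(6·35) = 1 − 168/210 = 0.200

0.200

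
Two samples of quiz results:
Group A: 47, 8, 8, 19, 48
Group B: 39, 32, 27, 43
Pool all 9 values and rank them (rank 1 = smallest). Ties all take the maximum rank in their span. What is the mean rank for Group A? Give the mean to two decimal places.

Sorted (ascending): 8, 8, 19, 27, 32, 39, 43, 47, 48
The 2 values of 8 occupy positions 1–2 → each gets rank 2.
Group A values → pooled ranks: 47→8, 8→2, 8→2, 19→3, 48→9
Mean rank = (8 + 2 + 2 + 3 + 9) / 5 = 4.80

4.80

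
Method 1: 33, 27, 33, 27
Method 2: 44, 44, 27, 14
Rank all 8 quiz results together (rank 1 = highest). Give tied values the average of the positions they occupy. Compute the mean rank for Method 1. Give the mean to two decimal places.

Sorted (descending): 44, 44, 33, 33, 27, 27, 27, 14
The 2 values of 44 occupy positions 1–2 → average rank (1+2)/2 = 1.5.
The 2 values of 33 occupy positions 3–4 → average rank (3+4)/2 = 3.5.
The 3 values of 27 occupy positions 5–7 → average rank 6.
Method 1 values → pooled ranks: 33→3.5, 27→6, 33→3.5, 27→6
Mean rank = (3.5 + 6 + 3.5 + 6) / 4 = 4.75

4.75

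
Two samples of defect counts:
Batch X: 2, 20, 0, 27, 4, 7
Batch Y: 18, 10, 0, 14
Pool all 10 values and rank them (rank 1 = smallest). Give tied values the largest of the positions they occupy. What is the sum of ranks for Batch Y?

23

Sorted (ascending): 0, 0, 2, 4, 7, 10, 14, 18, 20, 27
The 2 values of 0 occupy positions 1–2 → each gets rank 2.
Batch Y values → pooled ranks: 18→8, 10→6, 0→2, 14→7
Rank sum = 8 + 6 + 2 + 7 = 23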